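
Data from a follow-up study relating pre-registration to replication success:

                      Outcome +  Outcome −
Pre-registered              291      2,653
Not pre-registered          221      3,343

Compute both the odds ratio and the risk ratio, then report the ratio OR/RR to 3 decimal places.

1.041

Cells: a = 291, b = 2653, c = 221, d = 3343.
OR = (291·3343)/(2653·221) = 972813/586313 = 1.65920
Risk in exposed = 291/2944 = 0.09885; risk in unexposed = 221/3564 = 0.06201; RR = 1.59405
OR/RR = 1.65920 / 1.59405 = 1.04088
The outcome is rare in both groups, so OR ≈ RR (ratio near 1).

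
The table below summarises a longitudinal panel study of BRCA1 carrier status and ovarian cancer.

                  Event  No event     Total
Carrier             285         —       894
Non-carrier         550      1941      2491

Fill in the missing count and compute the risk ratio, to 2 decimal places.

1.44

The missing cell is in the exposed row: 894 − 285 = 609.
So a = 285, b = 609, c = 550, d = 1941.
RR = [a/(a+b)] / [c/(c+d)] = (285/894) / (550/2491) = 0.31879/0.22079 = 1.44384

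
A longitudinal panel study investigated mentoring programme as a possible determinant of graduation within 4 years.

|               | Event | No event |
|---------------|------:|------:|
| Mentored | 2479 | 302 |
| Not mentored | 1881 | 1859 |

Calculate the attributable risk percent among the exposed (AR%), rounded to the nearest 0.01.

43.58

Cells: a = 2479, b = 302, c = 1881, d = 1859.
Risk in exposed = 2479/2781 = 0.89141; risk in unexposed = 1881/3740 = 0.50294.
RR = 0.89141/0.50294 = 1.77239
AR% = (RR − 1)/RR × 100 = (1.77239 − 1)/1.77239 × 100 = 43.5789%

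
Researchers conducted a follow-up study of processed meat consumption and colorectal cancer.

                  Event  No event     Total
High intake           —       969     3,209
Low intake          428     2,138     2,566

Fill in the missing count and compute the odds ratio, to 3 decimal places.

11.548

The missing cell is in the exposed row: 3209 − 969 = 2240.
So a = 2240, b = 969, c = 428, d = 2138.
OR = (a·d)/(b·c) = (2240 × 2138) / (969 × 428) = 4789120 / 414732 = 11.54751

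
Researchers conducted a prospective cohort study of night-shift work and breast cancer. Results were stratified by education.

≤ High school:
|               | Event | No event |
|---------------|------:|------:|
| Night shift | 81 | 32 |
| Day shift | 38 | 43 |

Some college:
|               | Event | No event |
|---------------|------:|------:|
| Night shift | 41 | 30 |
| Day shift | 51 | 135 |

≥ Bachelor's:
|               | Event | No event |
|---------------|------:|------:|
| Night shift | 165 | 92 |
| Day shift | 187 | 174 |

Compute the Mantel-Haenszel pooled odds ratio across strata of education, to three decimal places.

2.145

OR_MH = Σ(aᵢdᵢ/nᵢ) / Σ(bᵢcᵢ/nᵢ), where nᵢ is the stratum total.
Stratum 1 (≤ High school): n = 194; a·d/n = 81·43/194 = 17.9536; b·c/n = 32·38/194 = 6.2680
Stratum 2 (Some college): n = 257; a·d/n = 41·135/257 = 21.5370; b·c/n = 30·51/257 = 5.9533
Stratum 3 (≥ Bachelor's): n = 618; a·d/n = 165·174/618 = 46.4563; b·c/n = 92·187/618 = 27.8382
OR_MH = (17.9536 + 21.5370 + 46.4563) / (6.2680 + 5.9533 + 27.8382) = 85.9469 / 40.0595 = 2.14548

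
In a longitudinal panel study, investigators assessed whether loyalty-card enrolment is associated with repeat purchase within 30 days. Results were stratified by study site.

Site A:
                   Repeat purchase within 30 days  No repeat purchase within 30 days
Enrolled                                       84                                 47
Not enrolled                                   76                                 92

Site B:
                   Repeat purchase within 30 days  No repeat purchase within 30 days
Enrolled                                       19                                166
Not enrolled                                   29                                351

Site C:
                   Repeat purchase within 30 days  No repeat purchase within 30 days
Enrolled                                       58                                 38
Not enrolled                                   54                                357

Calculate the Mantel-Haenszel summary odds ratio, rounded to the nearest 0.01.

OR_MH = Σ(aᵢdᵢ/nᵢ) / Σ(bᵢcᵢ/nᵢ), where nᵢ is the stratum total.
Stratum 1 (Site A): n = 299; a·d/n = 84·92/299 = 25.8462; b·c/n = 47·76/299 = 11.9465
Stratum 2 (Site B): n = 565; a·d/n = 19·351/565 = 11.8035; b·c/n = 166·29/565 = 8.5204
Stratum 3 (Site C): n = 507; a·d/n = 58·357/507 = 40.8402; b·c/n = 38·54/507 = 4.0473
OR_MH = (25.8462 + 11.8035 + 40.8402) / (11.9465 + 8.5204 + 4.0473) = 78.4899 / 24.5142 = 3.20182

3.20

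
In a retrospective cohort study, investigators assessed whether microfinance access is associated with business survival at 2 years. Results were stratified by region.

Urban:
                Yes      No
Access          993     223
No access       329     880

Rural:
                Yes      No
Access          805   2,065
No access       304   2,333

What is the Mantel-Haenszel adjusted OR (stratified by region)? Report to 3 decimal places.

4.862

OR_MH = Σ(aᵢdᵢ/nᵢ) / Σ(bᵢcᵢ/nᵢ), where nᵢ is the stratum total.
Stratum 1 (Urban): n = 2425; a·d/n = 993·880/2425 = 360.3464; b·c/n = 223·329/2425 = 30.2544
Stratum 2 (Rural): n = 5507; a·d/n = 805·2333/5507 = 341.0323; b·c/n = 2065·304/5507 = 113.9931
OR_MH = (360.3464 + 341.0323) / (30.2544 + 113.9931) = 701.3787 / 144.2475 = 4.86233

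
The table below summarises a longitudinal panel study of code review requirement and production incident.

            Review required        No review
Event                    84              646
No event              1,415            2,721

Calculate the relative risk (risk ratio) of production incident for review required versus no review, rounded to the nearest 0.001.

Reading the table with exposure as columns: a = 84 (Review required, case), b = 1415 (Review required, non-case), c = 646 (No review, case), d = 2721.
Risk in exposed = 84/1499 = 0.05604; risk in unexposed = 646/3367 = 0.19186.
RR = 0.05604 / 0.19186 = 0.29207
The risk is 71% lower among the exposed than among the unexposed.

0.292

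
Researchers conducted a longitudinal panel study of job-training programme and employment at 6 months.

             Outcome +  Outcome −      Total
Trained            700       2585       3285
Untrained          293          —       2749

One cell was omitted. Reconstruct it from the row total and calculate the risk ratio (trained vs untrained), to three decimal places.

The missing cell is in the unexposed row: 2749 − 293 = 2456.
So a = 700, b = 2585, c = 293, d = 2456.
RR = [a/(a+b)] / [c/(c+d)] = (700/3285) / (293/2749) = 0.21309/0.10658 = 1.99926

1.999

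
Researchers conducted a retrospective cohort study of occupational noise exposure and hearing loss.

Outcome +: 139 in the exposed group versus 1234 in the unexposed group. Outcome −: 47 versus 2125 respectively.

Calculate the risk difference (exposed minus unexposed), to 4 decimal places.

From the description: a = 139, b = 47, c = 1234, d = 2125.
Risk in exposed = 139/186 = 0.747312; risk in unexposed = 1234/3359 = 0.367371.
Risk difference = 0.747312 − 0.367371 = 0.379941

0.3799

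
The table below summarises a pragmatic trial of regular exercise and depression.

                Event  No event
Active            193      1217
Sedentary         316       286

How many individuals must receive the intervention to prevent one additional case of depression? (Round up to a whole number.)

Risk in treated group = 193/1410 = 0.13688; risk in control = 316/602 = 0.52492.
Absolute risk reduction = 0.52492 − 0.13688 = 0.38804
NNT = 1 / ARR = 1 / 0.38804 = 2.577 → round up → 3

3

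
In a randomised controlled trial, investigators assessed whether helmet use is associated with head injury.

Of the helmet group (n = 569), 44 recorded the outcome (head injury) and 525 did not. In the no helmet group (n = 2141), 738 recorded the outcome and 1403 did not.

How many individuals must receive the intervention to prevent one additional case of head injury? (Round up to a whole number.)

4

Risk in treated group = 44/569 = 0.07733; risk in control = 738/2141 = 0.34470.
Absolute risk reduction = 0.34470 − 0.07733 = 0.26737
NNT = 1 / ARR = 1 / 0.26737 = 3.740 → round up → 4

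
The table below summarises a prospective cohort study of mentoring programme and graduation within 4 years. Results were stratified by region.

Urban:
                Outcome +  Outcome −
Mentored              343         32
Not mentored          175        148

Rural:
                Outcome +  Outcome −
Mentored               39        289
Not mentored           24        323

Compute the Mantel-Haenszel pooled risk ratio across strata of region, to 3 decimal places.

1.692

RR_MH = Σ(aᵢ·n₀ᵢ/nᵢ) / Σ(cᵢ·n₁ᵢ/nᵢ), with n₁ᵢ = aᵢ+bᵢ (exposed), n₀ᵢ = cᵢ+dᵢ (unexposed), nᵢ = n₁ᵢ+n₀ᵢ.
Stratum 1 (Urban): n₁ = 375, n₀ = 323, n = 698; a·n₀/n = 343·323/698 = 158.7235; c·n₁/n = 175·375/698 = 94.0186
Stratum 2 (Rural): n₁ = 328, n₀ = 347, n = 675; a·n₀/n = 39·347/675 = 20.0489; c·n₁/n = 24·328/675 = 11.6622
RR_MH = (158.7235 + 20.0489) / (94.0186 + 11.6622) = 178.7724 / 105.6808 = 1.69163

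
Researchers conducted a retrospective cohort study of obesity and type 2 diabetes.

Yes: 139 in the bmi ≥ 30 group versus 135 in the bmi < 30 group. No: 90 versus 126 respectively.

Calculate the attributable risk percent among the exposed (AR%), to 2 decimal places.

From the description: a = 139, b = 90, c = 135, d = 126.
Risk in exposed = 139/229 = 0.60699; risk in unexposed = 135/261 = 0.51724.
RR = 0.60699/0.51724 = 1.17351
AR% = (RR − 1)/RR × 100 = (1.17351 − 1)/1.17351 × 100 = 14.7854%

14.79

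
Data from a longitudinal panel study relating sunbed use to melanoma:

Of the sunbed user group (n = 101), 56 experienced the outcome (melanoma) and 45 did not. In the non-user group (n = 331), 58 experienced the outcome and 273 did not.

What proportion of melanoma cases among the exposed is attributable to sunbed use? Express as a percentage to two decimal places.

68.40

From the description: a = 56, b = 45, c = 58, d = 273.
Risk in exposed = 56/101 = 0.55446; risk in unexposed = 58/331 = 0.17523.
RR = 0.55446/0.17523 = 3.16422
AR% = (RR − 1)/RR × 100 = (3.16422 − 1)/3.16422 × 100 = 68.3966%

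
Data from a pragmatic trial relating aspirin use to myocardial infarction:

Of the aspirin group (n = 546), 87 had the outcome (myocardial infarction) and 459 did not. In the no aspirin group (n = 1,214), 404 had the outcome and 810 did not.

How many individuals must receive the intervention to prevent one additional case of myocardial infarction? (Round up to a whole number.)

6

Risk in treated group = 87/546 = 0.15934; risk in control = 404/1214 = 0.33278.
Absolute risk reduction = 0.33278 − 0.15934 = 0.17344
NNT = 1 / ARR = 1 / 0.17344 = 5.766 → round up → 6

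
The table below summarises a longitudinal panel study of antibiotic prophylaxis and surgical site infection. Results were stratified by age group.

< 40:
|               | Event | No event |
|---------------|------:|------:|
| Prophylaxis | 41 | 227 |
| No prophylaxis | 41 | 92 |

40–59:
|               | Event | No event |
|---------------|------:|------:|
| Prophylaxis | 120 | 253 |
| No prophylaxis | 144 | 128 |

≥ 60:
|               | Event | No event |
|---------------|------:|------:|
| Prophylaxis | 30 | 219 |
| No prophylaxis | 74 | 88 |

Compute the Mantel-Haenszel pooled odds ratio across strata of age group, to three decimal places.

OR_MH = Σ(aᵢdᵢ/nᵢ) / Σ(bᵢcᵢ/nᵢ), where nᵢ is the stratum total.
Stratum 1 (< 40): n = 401; a·d/n = 41·92/401 = 9.4065; b·c/n = 227·41/401 = 23.2095
Stratum 2 (40–59): n = 645; a·d/n = 120·128/645 = 23.8140; b·c/n = 253·144/645 = 56.4837
Stratum 3 (≥ 60): n = 411; a·d/n = 30·88/411 = 6.4234; b·c/n = 219·74/411 = 39.4307
OR_MH = (9.4065 + 23.8140 + 6.4234) / (23.2095 + 56.4837 + 39.4307) = 39.6438 / 119.1239 = 0.33279

0.333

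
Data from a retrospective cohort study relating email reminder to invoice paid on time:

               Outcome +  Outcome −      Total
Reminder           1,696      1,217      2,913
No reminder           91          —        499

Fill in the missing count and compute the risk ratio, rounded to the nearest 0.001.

3.193

The missing cell is in the unexposed row: 499 − 91 = 408.
So a = 1696, b = 1217, c = 91, d = 408.
RR = [a/(a+b)] / [c/(c+d)] = (1696/2913) / (91/499) = 0.58222/0.18236 = 3.19260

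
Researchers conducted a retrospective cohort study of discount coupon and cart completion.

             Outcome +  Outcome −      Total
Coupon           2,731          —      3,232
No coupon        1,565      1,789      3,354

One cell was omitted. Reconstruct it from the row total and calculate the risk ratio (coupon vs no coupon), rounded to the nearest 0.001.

The missing cell is in the exposed row: 3232 − 2731 = 501.
So a = 2731, b = 501, c = 1565, d = 1789.
RR = [a/(a+b)] / [c/(c+d)] = (2731/3232) / (1565/3354) = 0.84499/0.46661 = 1.81092

1.811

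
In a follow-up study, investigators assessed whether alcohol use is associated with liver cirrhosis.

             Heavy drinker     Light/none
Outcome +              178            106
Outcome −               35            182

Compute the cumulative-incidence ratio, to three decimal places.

Reading the table with exposure as columns: a = 178 (Heavy drinker, case), b = 35 (Heavy drinker, non-case), c = 106 (Light/none, case), d = 182.
Risk in exposed = 178/213 = 0.83568; risk in unexposed = 106/288 = 0.36806.
RR = 0.83568 / 0.36806 = 2.27053
The risk among the exposed is 2.27 times that among the unexposed.

2.271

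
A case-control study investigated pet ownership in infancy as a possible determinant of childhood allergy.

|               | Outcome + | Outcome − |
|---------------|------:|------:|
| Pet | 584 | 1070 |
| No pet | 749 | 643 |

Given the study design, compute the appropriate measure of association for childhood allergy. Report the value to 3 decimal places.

0.469

Cells: a = 584, b = 1070, c = 749, d = 643.
This is a case-control study: participants were sampled on outcome status, so risks in the source population cannot be estimated directly — relative risk is not valid here. The odds ratio is the appropriate measure.
OR = (a·d)/(b·c) = (584 × 643) / (1070 × 749) = 375512 / 801430 = 0.46855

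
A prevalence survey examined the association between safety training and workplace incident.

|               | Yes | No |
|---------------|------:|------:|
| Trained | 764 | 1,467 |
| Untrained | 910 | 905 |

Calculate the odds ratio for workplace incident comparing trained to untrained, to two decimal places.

0.52

Cells: a = 764, b = 1467, c = 910, d = 905.
OR = (a·d)/(b·c) = (764 × 905) / (1467 × 910) = 691420 / 1334970 = 0.51793
Exposure is associated with lower odds of workplace incident (OR = 0.52 < 1).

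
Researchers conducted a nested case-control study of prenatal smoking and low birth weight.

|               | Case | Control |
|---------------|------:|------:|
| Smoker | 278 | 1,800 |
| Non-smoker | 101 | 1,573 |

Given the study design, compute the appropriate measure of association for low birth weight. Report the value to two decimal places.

Cells: a = 278, b = 1800, c = 101, d = 1573.
This is a nested case-control study: participants were sampled on outcome status, so risks in the source population cannot be estimated directly — relative risk is not valid here. The odds ratio is the appropriate measure.
OR = (a·d)/(b·c) = (278 × 1573) / (1800 × 101) = 437294 / 181800 = 2.40536

2.41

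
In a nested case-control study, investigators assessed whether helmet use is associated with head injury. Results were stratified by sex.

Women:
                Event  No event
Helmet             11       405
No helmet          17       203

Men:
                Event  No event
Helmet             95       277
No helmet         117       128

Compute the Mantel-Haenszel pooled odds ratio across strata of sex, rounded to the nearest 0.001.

0.367

OR_MH = Σ(aᵢdᵢ/nᵢ) / Σ(bᵢcᵢ/nᵢ), where nᵢ is the stratum total.
Stratum 1 (Women): n = 636; a·d/n = 11·203/636 = 3.5110; b·c/n = 405·17/636 = 10.8255
Stratum 2 (Men): n = 617; a·d/n = 95·128/617 = 19.7083; b·c/n = 277·117/617 = 52.5267
OR_MH = (3.5110 + 19.7083) / (10.8255 + 52.5267) = 23.2193 / 63.3522 = 0.36651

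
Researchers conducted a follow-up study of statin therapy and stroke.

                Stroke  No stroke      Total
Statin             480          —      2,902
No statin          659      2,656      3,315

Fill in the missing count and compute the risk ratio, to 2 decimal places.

The missing cell is in the exposed row: 2902 − 480 = 2422.
So a = 480, b = 2422, c = 659, d = 2656.
RR = [a/(a+b)] / [c/(c+d)] = (480/2902) / (659/3315) = 0.16540/0.19879 = 0.83204

0.83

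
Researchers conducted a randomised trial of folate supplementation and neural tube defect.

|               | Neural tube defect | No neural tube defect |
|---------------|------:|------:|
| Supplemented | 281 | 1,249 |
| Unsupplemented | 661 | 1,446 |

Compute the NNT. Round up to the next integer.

Risk in treated group = 281/1530 = 0.18366; risk in control = 661/2107 = 0.31372.
Absolute risk reduction = 0.31372 − 0.18366 = 0.13006
NNT = 1 / ARR = 1 / 0.13006 = 7.689 → round up → 8

8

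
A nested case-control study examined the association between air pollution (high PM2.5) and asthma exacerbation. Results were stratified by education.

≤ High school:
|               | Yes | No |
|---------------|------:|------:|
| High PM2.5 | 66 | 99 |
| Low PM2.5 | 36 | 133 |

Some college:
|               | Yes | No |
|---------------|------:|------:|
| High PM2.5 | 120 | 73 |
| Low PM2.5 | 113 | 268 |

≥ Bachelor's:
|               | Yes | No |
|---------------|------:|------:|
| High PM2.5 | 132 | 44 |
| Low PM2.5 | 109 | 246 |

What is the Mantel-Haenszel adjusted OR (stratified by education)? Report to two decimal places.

4.21

OR_MH = Σ(aᵢdᵢ/nᵢ) / Σ(bᵢcᵢ/nᵢ), where nᵢ is the stratum total.
Stratum 1 (≤ High school): n = 334; a·d/n = 66·133/334 = 26.2814; b·c/n = 99·36/334 = 10.6707
Stratum 2 (Some college): n = 574; a·d/n = 120·268/574 = 56.0279; b·c/n = 73·113/574 = 14.3711
Stratum 3 (≥ Bachelor's): n = 531; a·d/n = 132·246/531 = 61.1525; b·c/n = 44·109/531 = 9.0320
OR_MH = (26.2814 + 56.0279 + 61.1525) / (10.6707 + 14.3711 + 9.0320) = 143.4619 / 34.0738 = 4.21033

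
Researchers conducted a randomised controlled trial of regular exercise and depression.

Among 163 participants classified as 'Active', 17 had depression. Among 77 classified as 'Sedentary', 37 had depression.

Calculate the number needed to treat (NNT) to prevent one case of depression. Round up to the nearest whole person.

Risk in treated group = 17/163 = 0.10429; risk in control = 37/77 = 0.48052.
Absolute risk reduction = 0.48052 − 0.10429 = 0.37623
NNT = 1 / ARR = 1 / 0.37623 = 2.658 → round up → 3

3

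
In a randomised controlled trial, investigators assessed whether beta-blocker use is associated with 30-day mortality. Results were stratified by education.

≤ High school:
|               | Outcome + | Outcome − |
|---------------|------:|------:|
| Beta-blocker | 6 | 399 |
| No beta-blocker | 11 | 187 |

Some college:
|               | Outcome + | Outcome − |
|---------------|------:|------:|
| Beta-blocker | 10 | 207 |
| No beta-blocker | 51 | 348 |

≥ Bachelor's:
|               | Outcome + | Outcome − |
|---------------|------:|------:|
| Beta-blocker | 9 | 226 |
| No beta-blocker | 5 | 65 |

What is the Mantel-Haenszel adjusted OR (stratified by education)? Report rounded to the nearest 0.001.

OR_MH = Σ(aᵢdᵢ/nᵢ) / Σ(bᵢcᵢ/nᵢ), where nᵢ is the stratum total.
Stratum 1 (≤ High school): n = 603; a·d/n = 6·187/603 = 1.8607; b·c/n = 399·11/603 = 7.2786
Stratum 2 (Some college): n = 616; a·d/n = 10·348/616 = 5.6494; b·c/n = 207·51/616 = 17.1380
Stratum 3 (≥ Bachelor's): n = 305; a·d/n = 9·65/305 = 1.9180; b·c/n = 226·5/305 = 3.7049
OR_MH = (1.8607 + 5.6494 + 1.9180) / (7.2786 + 17.1380 + 3.7049) = 9.4281 / 28.1215 = 0.33526

0.335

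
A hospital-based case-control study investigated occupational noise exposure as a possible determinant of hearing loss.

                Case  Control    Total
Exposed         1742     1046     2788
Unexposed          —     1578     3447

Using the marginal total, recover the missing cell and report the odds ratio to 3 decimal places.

1.406

The missing cell is in the unexposed row: 3447 − 1578 = 1869.
So a = 1742, b = 1046, c = 1869, d = 1578.
OR = (a·d)/(b·c) = (1742 × 1578) / (1046 × 1869) = 2748876 / 1954974 = 1.40609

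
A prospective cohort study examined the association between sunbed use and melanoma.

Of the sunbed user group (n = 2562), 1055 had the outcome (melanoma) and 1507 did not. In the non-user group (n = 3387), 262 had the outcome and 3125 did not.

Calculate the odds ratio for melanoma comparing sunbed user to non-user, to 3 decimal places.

From the description: a = 1055, b = 1507, c = 262, d = 3125.
OR = (a·d)/(b·c) = (1055 × 3125) / (1507 × 262) = 3296875 / 394834 = 8.35003
The odds of melanoma are about 8.35 times as high in the sunbed user group.

8.350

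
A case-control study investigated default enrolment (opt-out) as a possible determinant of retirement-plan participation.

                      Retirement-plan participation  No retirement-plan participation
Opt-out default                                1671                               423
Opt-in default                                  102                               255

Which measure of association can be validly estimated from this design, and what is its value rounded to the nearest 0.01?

Cells: a = 1671, b = 423, c = 102, d = 255.
This is a case-control study: participants were sampled on outcome status, so risks in the source population cannot be estimated directly — relative risk is not valid here. The odds ratio is the appropriate measure.
OR = (a·d)/(b·c) = (1671 × 255) / (423 × 102) = 426105 / 43146 = 9.87589

9.88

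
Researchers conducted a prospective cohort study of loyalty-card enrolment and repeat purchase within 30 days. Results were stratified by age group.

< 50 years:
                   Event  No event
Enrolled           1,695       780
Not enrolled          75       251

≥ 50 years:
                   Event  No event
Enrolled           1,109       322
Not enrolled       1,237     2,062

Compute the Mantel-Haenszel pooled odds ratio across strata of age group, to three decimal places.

OR_MH = Σ(aᵢdᵢ/nᵢ) / Σ(bᵢcᵢ/nᵢ), where nᵢ is the stratum total.
Stratum 1 (< 50 years): n = 2801; a·d/n = 1695·251/2801 = 151.8904; b·c/n = 780·75/2801 = 20.8854
Stratum 2 (≥ 50 years): n = 4730; a·d/n = 1109·2062/4730 = 483.4584; b·c/n = 322·1237/4730 = 84.2101
OR_MH = (151.8904 + 483.4584) / (20.8854 + 84.2101) = 635.3487 / 105.0955 = 6.04544

6.045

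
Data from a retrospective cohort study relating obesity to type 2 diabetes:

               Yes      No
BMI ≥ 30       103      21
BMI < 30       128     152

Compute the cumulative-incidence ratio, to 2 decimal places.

Cells: a = 103, b = 21, c = 128, d = 152.
Risk in exposed = 103/124 = 0.83065; risk in unexposed = 128/280 = 0.45714.
RR = 0.83065 / 0.45714 = 1.81704
The risk among the exposed is 1.82 times that among the unexposed.

1.82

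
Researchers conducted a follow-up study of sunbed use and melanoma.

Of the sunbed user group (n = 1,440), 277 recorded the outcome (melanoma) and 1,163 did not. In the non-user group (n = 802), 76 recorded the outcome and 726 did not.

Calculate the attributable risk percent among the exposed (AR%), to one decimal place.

50.7

From the description: a = 277, b = 1163, c = 76, d = 726.
Risk in exposed = 277/1440 = 0.19236; risk in unexposed = 76/802 = 0.09476.
RR = 0.19236/0.09476 = 2.02992
AR% = (RR − 1)/RR × 100 = (2.02992 − 1)/2.02992 × 100 = 50.7369%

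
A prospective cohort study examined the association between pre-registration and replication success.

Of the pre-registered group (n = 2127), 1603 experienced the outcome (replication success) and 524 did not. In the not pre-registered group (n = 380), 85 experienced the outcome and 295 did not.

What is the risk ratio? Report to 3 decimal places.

3.369

From the description: a = 1603, b = 524, c = 85, d = 295.
Risk in exposed = 1603/2127 = 0.75364; risk in unexposed = 85/380 = 0.22368.
RR = 0.75364 / 0.22368 = 3.36923
The risk among the exposed is 3.37 times that among the unexposed.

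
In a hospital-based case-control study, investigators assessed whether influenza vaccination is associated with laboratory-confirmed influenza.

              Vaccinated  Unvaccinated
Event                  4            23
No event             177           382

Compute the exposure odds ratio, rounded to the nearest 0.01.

Reading the table with exposure as columns: a = 4 (Vaccinated, case), b = 177 (Vaccinated, non-case), c = 23 (Unvaccinated, case), d = 382.
OR = (a·d)/(b·c) = (4 × 382) / (177 × 23) = 1528 / 4071 = 0.37534
Exposure is associated with lower odds of laboratory-confirmed influenza (OR = 0.38 < 1).

0.38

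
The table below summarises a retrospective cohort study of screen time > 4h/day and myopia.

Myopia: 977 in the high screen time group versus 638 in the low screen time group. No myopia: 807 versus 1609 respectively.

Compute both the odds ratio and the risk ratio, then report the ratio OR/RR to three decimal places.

From the description: a = 977, b = 807, c = 638, d = 1609.
OR = (977·1609)/(807·638) = 1571993/514866 = 3.05321
Risk in exposed = 977/1784 = 0.54765; risk in unexposed = 638/2247 = 0.28393; RR = 1.92878
OR/RR = 3.05321 / 1.92878 = 1.58298
The outcome is not rare, so the OR lies further from 1 than the RR.

1.583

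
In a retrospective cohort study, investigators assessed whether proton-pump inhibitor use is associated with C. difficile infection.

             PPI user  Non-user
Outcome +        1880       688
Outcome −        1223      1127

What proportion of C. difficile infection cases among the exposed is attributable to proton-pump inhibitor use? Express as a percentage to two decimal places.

Reading the table with exposure as columns: a = 1880 (PPI user, case), b = 1223 (PPI user, non-case), c = 688 (Non-user, case), d = 1127.
Risk in exposed = 1880/3103 = 0.60587; risk in unexposed = 688/1815 = 0.37906.
RR = 0.60587/0.37906 = 1.59832
AR% = (RR − 1)/RR × 100 = (1.59832 − 1)/1.59832 × 100 = 37.4344%

37.43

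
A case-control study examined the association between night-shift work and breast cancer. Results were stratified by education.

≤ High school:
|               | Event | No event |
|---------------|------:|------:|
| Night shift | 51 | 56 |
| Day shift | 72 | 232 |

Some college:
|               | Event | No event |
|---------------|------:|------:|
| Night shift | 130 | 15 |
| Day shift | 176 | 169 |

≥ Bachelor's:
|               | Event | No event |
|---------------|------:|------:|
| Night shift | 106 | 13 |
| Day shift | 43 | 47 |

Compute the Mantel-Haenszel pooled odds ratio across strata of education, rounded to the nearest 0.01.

5.45

OR_MH = Σ(aᵢdᵢ/nᵢ) / Σ(bᵢcᵢ/nᵢ), where nᵢ is the stratum total.
Stratum 1 (≤ High school): n = 411; a·d/n = 51·232/411 = 28.7883; b·c/n = 56·72/411 = 9.8102
Stratum 2 (Some college): n = 490; a·d/n = 130·169/490 = 44.8367; b·c/n = 15·176/490 = 5.3878
Stratum 3 (≥ Bachelor's): n = 209; a·d/n = 106·47/209 = 23.8373; b·c/n = 13·43/209 = 2.6746
OR_MH = (28.7883 + 44.8367 + 23.8373) / (9.8102 + 5.3878 + 2.6746) = 97.4624 / 17.8726 = 5.45317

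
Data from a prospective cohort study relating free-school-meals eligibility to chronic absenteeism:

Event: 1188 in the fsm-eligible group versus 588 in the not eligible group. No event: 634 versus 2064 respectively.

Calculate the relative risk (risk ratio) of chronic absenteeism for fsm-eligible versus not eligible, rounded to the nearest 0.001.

2.941

From the description: a = 1188, b = 634, c = 588, d = 2064.
Risk in exposed = 1188/1822 = 0.65203; risk in unexposed = 588/2652 = 0.22172.
RR = 0.65203 / 0.22172 = 2.94079
The risk among the exposed is 2.94 times that among the unexposed.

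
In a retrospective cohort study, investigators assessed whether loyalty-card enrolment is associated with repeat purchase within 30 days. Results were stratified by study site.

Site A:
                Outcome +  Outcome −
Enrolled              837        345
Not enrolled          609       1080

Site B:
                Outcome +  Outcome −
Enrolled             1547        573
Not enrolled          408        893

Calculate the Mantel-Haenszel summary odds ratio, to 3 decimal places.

OR_MH = Σ(aᵢdᵢ/nᵢ) / Σ(bᵢcᵢ/nᵢ), where nᵢ is the stratum total.
Stratum 1 (Site A): n = 2871; a·d/n = 837·1080/2871 = 314.8589; b·c/n = 345·609/2871 = 73.1818
Stratum 2 (Site B): n = 3421; a·d/n = 1547·893/3421 = 403.8208; b·c/n = 573·408/3421 = 68.3379
OR_MH = (314.8589 + 403.8208) / (73.1818 + 68.3379) = 718.6797 / 141.5197 = 5.07830

5.078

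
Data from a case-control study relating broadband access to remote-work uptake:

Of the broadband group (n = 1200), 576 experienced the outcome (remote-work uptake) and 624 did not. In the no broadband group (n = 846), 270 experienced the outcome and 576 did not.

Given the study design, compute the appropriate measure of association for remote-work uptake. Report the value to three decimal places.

From the description: a = 576, b = 624, c = 270, d = 576.
This is a case-control study: participants were sampled on outcome status, so risks in the source population cannot be estimated directly — relative risk is not valid here. The odds ratio is the appropriate measure.
OR = (a·d)/(b·c) = (576 × 576) / (624 × 270) = 331776 / 168480 = 1.96923

1.969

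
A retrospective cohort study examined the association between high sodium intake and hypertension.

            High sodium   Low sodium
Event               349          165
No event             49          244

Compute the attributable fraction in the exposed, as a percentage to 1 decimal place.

54.0

Reading the table with exposure as columns: a = 349 (High sodium, case), b = 49 (High sodium, non-case), c = 165 (Low sodium, case), d = 244.
Risk in exposed = 349/398 = 0.87688; risk in unexposed = 165/409 = 0.40342.
RR = 0.87688/0.40342 = 2.17361
AR% = (RR − 1)/RR × 100 = (2.17361 − 1)/2.17361 × 100 = 53.9936%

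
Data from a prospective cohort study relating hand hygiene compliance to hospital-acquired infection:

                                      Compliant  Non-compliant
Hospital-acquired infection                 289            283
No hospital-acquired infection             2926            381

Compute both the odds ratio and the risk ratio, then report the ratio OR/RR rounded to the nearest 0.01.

Reading the table with exposure as columns: a = 289 (Compliant, case), b = 2926 (Compliant, non-case), c = 283 (Non-compliant, case), d = 381.
OR = (289·381)/(2926·283) = 110109/828058 = 0.13297
Risk in exposed = 289/3215 = 0.08989; risk in unexposed = 283/664 = 0.42620; RR = 0.21091
OR/RR = 0.13297 / 0.21091 = 0.63047
The outcome is not rare, so the OR lies further from 1 than the RR.

0.63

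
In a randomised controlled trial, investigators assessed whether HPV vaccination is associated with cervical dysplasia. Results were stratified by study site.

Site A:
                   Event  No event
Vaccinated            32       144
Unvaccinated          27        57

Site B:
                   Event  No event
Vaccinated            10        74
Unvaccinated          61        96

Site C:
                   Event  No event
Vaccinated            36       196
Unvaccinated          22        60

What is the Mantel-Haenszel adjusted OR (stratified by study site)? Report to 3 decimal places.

0.377

OR_MH = Σ(aᵢdᵢ/nᵢ) / Σ(bᵢcᵢ/nᵢ), where nᵢ is the stratum total.
Stratum 1 (Site A): n = 260; a·d/n = 32·57/260 = 7.0154; b·c/n = 144·27/260 = 14.9538
Stratum 2 (Site B): n = 241; a·d/n = 10·96/241 = 3.9834; b·c/n = 74·61/241 = 18.7303
Stratum 3 (Site C): n = 314; a·d/n = 36·60/314 = 6.8790; b·c/n = 196·22/314 = 13.7325
OR_MH = (7.0154 + 3.9834 + 6.8790) / (14.9538 + 18.7303 + 13.7325) = 17.8778 / 47.4166 = 0.37704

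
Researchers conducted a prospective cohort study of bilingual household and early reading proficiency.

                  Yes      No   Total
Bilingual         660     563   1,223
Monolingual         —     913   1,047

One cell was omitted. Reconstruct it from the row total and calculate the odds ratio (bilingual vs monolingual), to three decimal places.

The missing cell is in the unexposed row: 1047 − 913 = 134.
So a = 660, b = 563, c = 134, d = 913.
OR = (a·d)/(b·c) = (660 × 913) / (563 × 134) = 602580 / 75442 = 7.98733

7.987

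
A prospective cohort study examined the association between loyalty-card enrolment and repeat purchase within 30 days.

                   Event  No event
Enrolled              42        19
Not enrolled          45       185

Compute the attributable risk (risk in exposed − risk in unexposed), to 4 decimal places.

0.4929

Cells: a = 42, b = 19, c = 45, d = 185.
Risk in exposed = 42/61 = 0.688525; risk in unexposed = 45/230 = 0.195652.
Risk difference = 0.688525 − 0.195652 = 0.492872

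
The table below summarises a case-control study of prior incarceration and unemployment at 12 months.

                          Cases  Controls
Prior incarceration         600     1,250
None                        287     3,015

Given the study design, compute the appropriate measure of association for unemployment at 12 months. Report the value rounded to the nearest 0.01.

Cells: a = 600, b = 1250, c = 287, d = 3015.
This is a case-control study: participants were sampled on outcome status, so risks in the source population cannot be estimated directly — relative risk is not valid here. The odds ratio is the appropriate measure.
OR = (a·d)/(b·c) = (600 × 3015) / (1250 × 287) = 1809000 / 358750 = 5.04251

5.04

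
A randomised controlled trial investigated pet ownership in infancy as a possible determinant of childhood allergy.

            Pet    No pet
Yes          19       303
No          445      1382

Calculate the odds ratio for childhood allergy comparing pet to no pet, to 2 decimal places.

0.19

Reading the table with exposure as columns: a = 19 (Pet, case), b = 445 (Pet, non-case), c = 303 (No pet, case), d = 1382.
OR = (a·d)/(b·c) = (19 × 1382) / (445 × 303) = 26258 / 134835 = 0.19474
Exposure is associated with lower odds of childhood allergy (OR = 0.19 < 1).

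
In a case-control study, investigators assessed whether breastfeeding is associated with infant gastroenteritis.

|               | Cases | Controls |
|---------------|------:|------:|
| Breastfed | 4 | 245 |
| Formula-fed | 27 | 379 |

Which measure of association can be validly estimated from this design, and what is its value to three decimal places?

Cells: a = 4, b = 245, c = 27, d = 379.
This is a case-control study: participants were sampled on outcome status, so risks in the source population cannot be estimated directly — relative risk is not valid here. The odds ratio is the appropriate measure.
OR = (a·d)/(b·c) = (4 × 379) / (245 × 27) = 1516 / 6615 = 0.22918

0.229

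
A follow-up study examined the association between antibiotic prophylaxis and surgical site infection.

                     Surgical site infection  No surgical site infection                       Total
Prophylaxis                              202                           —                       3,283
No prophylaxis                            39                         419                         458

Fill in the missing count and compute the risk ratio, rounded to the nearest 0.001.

0.723

The missing cell is in the exposed row: 3283 − 202 = 3081.
So a = 202, b = 3081, c = 39, d = 419.
RR = [a/(a+b)] / [c/(c+d)] = (202/3283) / (39/458) = 0.06153/0.08515 = 0.72257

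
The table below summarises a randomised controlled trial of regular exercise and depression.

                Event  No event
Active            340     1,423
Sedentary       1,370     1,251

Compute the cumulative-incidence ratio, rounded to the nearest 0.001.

0.369

Cells: a = 340, b = 1423, c = 1370, d = 1251.
Risk in exposed = 340/1763 = 0.19285; risk in unexposed = 1370/2621 = 0.52270.
RR = 0.19285 / 0.52270 = 0.36895
The risk is 63% lower among the exposed than among the unexposed.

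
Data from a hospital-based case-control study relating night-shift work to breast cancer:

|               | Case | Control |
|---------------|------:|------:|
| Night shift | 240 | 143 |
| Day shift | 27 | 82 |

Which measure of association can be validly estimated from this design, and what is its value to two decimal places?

5.10

Cells: a = 240, b = 143, c = 27, d = 82.
This is a hospital-based case-control study: participants were sampled on outcome status, so risks in the source population cannot be estimated directly — relative risk is not valid here. The odds ratio is the appropriate measure.
OR = (a·d)/(b·c) = (240 × 82) / (143 × 27) = 19680 / 3861 = 5.09713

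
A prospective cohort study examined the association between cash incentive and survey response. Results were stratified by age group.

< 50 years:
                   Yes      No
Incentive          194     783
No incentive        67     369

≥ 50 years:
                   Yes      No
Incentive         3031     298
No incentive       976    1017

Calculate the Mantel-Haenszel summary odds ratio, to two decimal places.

OR_MH = Σ(aᵢdᵢ/nᵢ) / Σ(bᵢcᵢ/nᵢ), where nᵢ is the stratum total.
Stratum 1 (< 50 years): n = 1413; a·d/n = 194·369/1413 = 50.6624; b·c/n = 783·67/1413 = 37.1274
Stratum 2 (≥ 50 years): n = 5322; a·d/n = 3031·1017/5322 = 579.2046; b·c/n = 298·976/5322 = 54.6501
OR_MH = (50.6624 + 579.2046) / (37.1274 + 54.6501) = 629.8670 / 91.7775 = 6.86298

6.86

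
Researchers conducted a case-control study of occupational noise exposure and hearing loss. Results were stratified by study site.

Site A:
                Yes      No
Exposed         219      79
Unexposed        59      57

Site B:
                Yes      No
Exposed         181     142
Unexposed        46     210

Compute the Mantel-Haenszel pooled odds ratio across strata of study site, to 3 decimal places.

OR_MH = Σ(aᵢdᵢ/nᵢ) / Σ(bᵢcᵢ/nᵢ), where nᵢ is the stratum total.
Stratum 1 (Site A): n = 414; a·d/n = 219·57/414 = 30.1522; b·c/n = 79·59/414 = 11.2585
Stratum 2 (Site B): n = 579; a·d/n = 181·210/579 = 65.6477; b·c/n = 142·46/579 = 11.2815
OR_MH = (30.1522 + 65.6477) / (11.2585 + 11.2815) = 95.7998 / 22.5400 = 4.25022

4.250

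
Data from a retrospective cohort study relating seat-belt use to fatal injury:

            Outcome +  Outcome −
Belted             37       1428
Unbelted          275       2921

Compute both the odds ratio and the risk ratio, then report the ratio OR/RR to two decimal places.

0.94

Cells: a = 37, b = 1428, c = 275, d = 2921.
OR = (37·2921)/(1428·275) = 108077/392700 = 0.27522
Risk in exposed = 37/1465 = 0.02526; risk in unexposed = 275/3196 = 0.08605; RR = 0.29352
OR/RR = 0.27522 / 0.29352 = 0.93764
The outcome is rare in both groups, so OR ≈ RR (ratio near 1).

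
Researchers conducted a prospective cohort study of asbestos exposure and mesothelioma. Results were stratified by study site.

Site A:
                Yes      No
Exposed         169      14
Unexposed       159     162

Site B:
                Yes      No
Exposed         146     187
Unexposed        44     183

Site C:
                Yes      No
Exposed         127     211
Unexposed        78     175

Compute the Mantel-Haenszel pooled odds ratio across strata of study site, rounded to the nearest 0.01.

2.97

OR_MH = Σ(aᵢdᵢ/nᵢ) / Σ(bᵢcᵢ/nᵢ), where nᵢ is the stratum total.
Stratum 1 (Site A): n = 504; a·d/n = 169·162/504 = 54.3214; b·c/n = 14·159/504 = 4.4167
Stratum 2 (Site B): n = 560; a·d/n = 146·183/560 = 47.7107; b·c/n = 187·44/560 = 14.6929
Stratum 3 (Site C): n = 591; a·d/n = 127·175/591 = 37.6058; b·c/n = 211·78/591 = 27.8477
OR_MH = (54.3214 + 47.7107 + 37.6058) / (4.4167 + 14.6929 + 27.8477) = 139.6379 / 46.9572 = 2.97372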